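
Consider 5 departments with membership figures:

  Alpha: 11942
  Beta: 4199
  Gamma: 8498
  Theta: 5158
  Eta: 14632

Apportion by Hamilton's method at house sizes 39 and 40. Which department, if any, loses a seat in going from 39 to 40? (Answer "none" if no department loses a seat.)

Theta

At 39 seats: Alpha 10, Beta 4, Gamma 7, Theta 5, Eta 13.
At 40 seats: Alpha 11, Beta 4, Gamma 8, Theta 4, Eta 13.
Theta drops from 5 to 4.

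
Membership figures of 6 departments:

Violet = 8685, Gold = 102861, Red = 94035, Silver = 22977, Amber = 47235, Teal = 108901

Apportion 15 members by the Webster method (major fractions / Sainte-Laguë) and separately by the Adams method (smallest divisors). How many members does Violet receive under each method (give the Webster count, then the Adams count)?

Webster: Violet 0, Gold 4, Red 4, Silver 1, Amber 2, Teal 4.
Adams: Violet 1, Gold 4, Red 3, Silver 1, Amber 2, Teal 4.
Violet gets 0 under Webster and 1 under Adams.

0 and 1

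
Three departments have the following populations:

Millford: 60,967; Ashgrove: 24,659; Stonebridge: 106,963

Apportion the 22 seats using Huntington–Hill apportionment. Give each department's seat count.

With divisor 8937: modified quotas Millford 6.822, Ashgrove 2.759, Stonebridge 11.969.
Geometric-mean thresholds: Millford √(6·7)=6.481, Ashgrove √(2·3)=2.449, Stonebridge √(11·12)=11.489.
Each quota rounded against its threshold gives Millford 7, Ashgrove 3, Stonebridge 12 (total 22).

Millford=7, Ashgrove=3, Stonebridge=12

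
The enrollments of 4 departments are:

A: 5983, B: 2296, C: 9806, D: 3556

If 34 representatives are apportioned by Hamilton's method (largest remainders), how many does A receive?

Total 21641; standard divisor 21641/34 ≈ 636.5.
Standard quotas: A 9.3998, B 3.6072, C 15.4061, D 5.5868.
Lower quotas: A 9, B 3, C 15, D 5 (sum 32, leaving 2 seats).
Remainders in descending order: B 0.6072, D 0.5868, C 0.4061, A 0.3998.
The surplus seats go to B, D.
A receives 9.

9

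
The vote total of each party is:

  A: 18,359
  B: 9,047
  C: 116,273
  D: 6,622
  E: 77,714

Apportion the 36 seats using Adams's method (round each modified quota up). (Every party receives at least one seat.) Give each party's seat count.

A: 3, B: 2, C: 18, D: 1, E: 12

Standard divisor 228015/36 ≈ 6333.75; standard quotas: A 2.899, B 1.428, C 18.358, D 1.046, E 12.270.
Rounding up gives 3, 2, 19, 2, 13 = 39 seats, so the divisor must be adjusted.
With modified divisor 6774.31: modified quotas A 2.710, B 1.335, C 17.164, D 0.978, E 11.472.
Rounding up: A 3, B 2, C 18, D 1, E 12 (total 36).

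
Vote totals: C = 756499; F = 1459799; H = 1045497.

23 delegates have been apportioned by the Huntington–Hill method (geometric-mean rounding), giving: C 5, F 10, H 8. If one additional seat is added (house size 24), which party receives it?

Priority for the next seat is population ÷ (√(s·(s+1))).
Priorities: C 138117.189, F 139186.373, H 123213.003.
Highest priority: F.

F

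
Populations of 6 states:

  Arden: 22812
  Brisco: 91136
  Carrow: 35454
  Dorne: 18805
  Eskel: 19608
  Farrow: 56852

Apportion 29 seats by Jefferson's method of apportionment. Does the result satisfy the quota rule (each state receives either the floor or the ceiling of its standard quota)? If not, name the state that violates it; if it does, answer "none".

none

Standard quotas: Arden 2.704, Brisco 10.802, Carrow 4.202, Dorne 2.229, Eskel 2.324, Farrow 6.739.
Jefferson allocation: Arden 3, Brisco 11, Carrow 4, Dorne 2, Eskel 2, Farrow 7.
Every allocation lies between the lower and upper quota.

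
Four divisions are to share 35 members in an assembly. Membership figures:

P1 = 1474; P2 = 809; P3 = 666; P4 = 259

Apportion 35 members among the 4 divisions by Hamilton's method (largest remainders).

Standard divisor: 3208 ÷ 35 ≈ 91.657.
Standard quotas: P1 16.082, P2 8.826, P3 7.266, P4 2.826.
Lower quotas: P1 16, P2 8, P3 7, P4 2 (sum 33, leaving 2 seats).
Remainders in descending order: P2 0.826, P4 0.826, P3 0.266, P1 0.082.
Largest remainders: P2, P4 receive the extra seats.

P1 16; P2 9; P3 7; P4 3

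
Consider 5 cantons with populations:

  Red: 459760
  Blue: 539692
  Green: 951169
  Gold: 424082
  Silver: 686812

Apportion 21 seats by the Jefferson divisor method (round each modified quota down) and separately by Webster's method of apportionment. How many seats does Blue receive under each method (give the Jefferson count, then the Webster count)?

3 and 4

Jefferson: Red 3, Blue 3, Green 7, Gold 3, Silver 5.
Webster: Red 3, Blue 4, Green 6, Gold 3, Silver 5.
Blue gets 3 under Jefferson and 4 under Webster.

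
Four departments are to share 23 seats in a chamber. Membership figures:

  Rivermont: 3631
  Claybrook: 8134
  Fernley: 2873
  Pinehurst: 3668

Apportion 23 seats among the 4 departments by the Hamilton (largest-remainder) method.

Rivermont=4, Claybrook=10, Fernley=4, Pinehurst=5

Total 18306; standard divisor 18306/23 ≈ 795.913.
Standard quotas: Rivermont 4.5621, Claybrook 10.2197, Fernley 3.6097, Pinehurst 4.6085.
Lower quotas: Rivermont 4, Claybrook 10, Fernley 3, Pinehurst 4 (sum 21, leaving 2 seats).
Remainders in descending order: Fernley 0.6097, Pinehurst 0.6085, Rivermont 0.5621, Claybrook 0.2197.
The surplus seats go to Fernley, Pinehurst.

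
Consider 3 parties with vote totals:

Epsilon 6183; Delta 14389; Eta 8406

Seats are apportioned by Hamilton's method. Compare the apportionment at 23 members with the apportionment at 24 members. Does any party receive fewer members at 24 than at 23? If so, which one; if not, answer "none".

At 23 seats: Epsilon 5, Delta 11, Eta 7.
At 24 seats: Epsilon 5, Delta 12, Eta 7.
No party's allocation decreased.

none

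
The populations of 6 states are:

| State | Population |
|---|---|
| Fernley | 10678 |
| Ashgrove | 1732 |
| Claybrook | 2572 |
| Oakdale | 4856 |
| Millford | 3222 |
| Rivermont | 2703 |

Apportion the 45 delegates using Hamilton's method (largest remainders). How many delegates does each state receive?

Fernley=19, Ashgrove=3, Claybrook=4, Oakdale=8, Millford=6, Rivermont=5

Total 25763; standard divisor 25763/45 ≈ 572.511.
Standard quotas: Fernley 18.6512, Ashgrove 3.0253, Claybrook 4.4925, Oakdale 8.4819, Millford 5.6278, Rivermont 4.7213.
Lower quotas: Fernley 18, Ashgrove 3, Claybrook 4, Oakdale 8, Millford 5, Rivermont 4 (sum 42, leaving 3 seats).
Remainders in descending order: Rivermont 0.7213, Fernley 0.6512, Millford 0.6278, Claybrook 0.4925, Oakdale 0.4819, Ashgrove 0.0253.
The surplus seats go to Rivermont, Fernley, Millford.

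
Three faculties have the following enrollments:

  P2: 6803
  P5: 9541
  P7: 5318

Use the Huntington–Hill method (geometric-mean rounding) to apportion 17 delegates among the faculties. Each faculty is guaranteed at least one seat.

P2 5, P5 8, P7 4

With divisor 1259: modified quotas P2 5.403, P5 7.578, P7 4.224.
Geometric-mean thresholds: P2 √(5·6)=5.477, P5 √(7·8)=7.483, P7 √(4·5)=4.472.
Each quota rounded against its threshold gives P2 5, P5 8, P7 4 (total 17).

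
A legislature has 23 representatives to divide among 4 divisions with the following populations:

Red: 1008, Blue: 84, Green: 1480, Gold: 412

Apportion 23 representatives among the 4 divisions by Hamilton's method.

Standard divisor: 2984 ÷ 23 ≈ 129.739.
Standard quotas: Red 7.769, Blue 0.647, Green 11.408, Gold 3.176.
Lower quotas: Red 7, Blue 0, Green 11, Gold 3 (sum 21, leaving 2 seats).
Remainders in descending order: Red 0.769, Blue 0.647, Green 0.408, Gold 0.176.
The surplus seats go to Red, Blue.

Red 8, Blue 1, Green 11, Gold 3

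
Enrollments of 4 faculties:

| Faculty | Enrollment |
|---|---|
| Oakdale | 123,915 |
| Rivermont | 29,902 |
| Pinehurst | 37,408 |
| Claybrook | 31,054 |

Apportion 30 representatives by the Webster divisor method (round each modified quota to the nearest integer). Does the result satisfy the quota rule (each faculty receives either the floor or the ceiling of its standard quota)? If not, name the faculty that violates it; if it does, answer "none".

none

Standard quotas: Oakdale 16.724, Rivermont 4.036, Pinehurst 5.049, Claybrook 4.191.
Webster allocation: Oakdale 17, Rivermont 4, Pinehurst 5, Claybrook 4.
Every allocation lies between the lower and upper quota.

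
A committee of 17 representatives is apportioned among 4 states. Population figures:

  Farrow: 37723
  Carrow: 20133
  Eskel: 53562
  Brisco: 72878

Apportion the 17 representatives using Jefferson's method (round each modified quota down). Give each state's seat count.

Farrow 3; Carrow 2; Eskel 5; Brisco 7

Standard divisor 184296/17 ≈ 10840.941; standard quotas: Farrow 3.480, Carrow 1.857, Eskel 4.941, Brisco 6.722.
Rounding down gives 3, 1, 4, 6 = 14 seats, so the divisor must be adjusted.
With modified divisor 9700: modified quotas Farrow 3.889, Carrow 2.076, Eskel 5.522, Brisco 7.513.
Rounding down: Farrow 3, Carrow 2, Eskel 5, Brisco 7 (total 17).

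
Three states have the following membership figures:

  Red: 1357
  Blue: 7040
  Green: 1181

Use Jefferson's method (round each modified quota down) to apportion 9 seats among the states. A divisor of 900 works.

Red 1, Blue 7, Green 1

With modified divisor 900: modified quotas Red 1.508, Blue 7.822, Green 1.312.
Rounding down: Red 1, Blue 7, Green 1 (total 9).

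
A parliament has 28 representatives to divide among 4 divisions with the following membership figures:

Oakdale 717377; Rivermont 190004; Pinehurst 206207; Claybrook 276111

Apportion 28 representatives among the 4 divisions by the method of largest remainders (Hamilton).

Total 1389699; standard divisor 1389699/28 ≈ 49632.107.
Standard quotas: Oakdale 14.4539, Rivermont 3.8282, Pinehurst 4.1547, Claybrook 5.5632.
Lower quotas: Oakdale 14, Rivermont 3, Pinehurst 4, Claybrook 5 (sum 26, leaving 2 seats).
Remainders in descending order: Rivermont 0.8282, Claybrook 0.5632, Oakdale 0.4539, Pinehurst 0.1547.
Largest remainders: Rivermont, Claybrook receive the extra seats.

Oakdale 14; Rivermont 4; Pinehurst 4; Claybrook 6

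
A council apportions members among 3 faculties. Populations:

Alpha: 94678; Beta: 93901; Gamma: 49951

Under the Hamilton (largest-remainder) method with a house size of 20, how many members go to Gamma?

4

The standard divisor is 238530/20 ≈ 11926.5.
Standard quotas: Alpha 7.9385, Beta 7.8733, Gamma 4.1882.
Lower quotas: Alpha 7, Beta 7, Gamma 4 (sum 18, leaving 2 seats).
Remainders in descending order: Alpha 0.9385, Beta 0.8733, Gamma 0.1882.
Largest remainders: Alpha, Beta receive the extra seats.
Gamma receives 4.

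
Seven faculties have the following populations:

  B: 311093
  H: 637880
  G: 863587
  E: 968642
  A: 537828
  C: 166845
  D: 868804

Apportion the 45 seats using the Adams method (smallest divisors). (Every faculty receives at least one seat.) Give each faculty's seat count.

B=3, H=6, G=9, E=10, A=6, C=2, D=9

Standard divisor 4354679/45 ≈ 96770.644; standard quotas: B 3.215, H 6.592, G 8.924, E 10.010, A 5.558, C 1.724, D 8.978.
Rounding up gives 4, 7, 9, 11, 6, 2, 9 = 48 seats, so the divisor must be adjusted.
With modified divisor 106900: modified quotas B 2.910, H 5.967, G 8.078, E 9.061, A 5.031, C 1.561, D 8.127.
Rounding up: B 3, H 6, G 9, E 10, A 6, C 2, D 9 (total 45).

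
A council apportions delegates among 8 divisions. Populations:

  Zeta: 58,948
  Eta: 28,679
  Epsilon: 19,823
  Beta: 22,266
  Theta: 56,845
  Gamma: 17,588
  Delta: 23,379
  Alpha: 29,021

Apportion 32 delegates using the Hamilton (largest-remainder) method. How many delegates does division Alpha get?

4

The standard divisor is 256549/32 ≈ 8017.156.
Standard quotas: Zeta 7.3527, Eta 3.5772, Epsilon 2.4726, Beta 2.7773, Theta 7.0904, Gamma 2.1938, Delta 2.9161, Alpha 3.6199.
Lower quotas: Zeta 7, Eta 3, Epsilon 2, Beta 2, Theta 7, Gamma 2, Delta 2, Alpha 3 (sum 28, leaving 4 seats).
Remainders in descending order: Delta 0.9161, Beta 0.7773, Alpha 0.6199, Eta 0.5772, Epsilon 0.4726, Zeta 0.3527, Gamma 0.1938, Theta 0.0904.
The surplus seats go to Delta, Beta, Alpha, Eta.
Alpha receives 4.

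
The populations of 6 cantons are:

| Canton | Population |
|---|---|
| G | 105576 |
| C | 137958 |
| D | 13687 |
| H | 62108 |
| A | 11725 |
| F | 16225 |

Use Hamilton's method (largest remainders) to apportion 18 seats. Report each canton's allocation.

G 5, C 7, D 1, H 3, A 1, F 1

Total 347279; standard divisor 347279/18 ≈ 19293.278.
Standard quotas: G 5.4722, C 7.1506, D 0.7094, H 3.2192, A 0.6077, F 0.8410.
Lower quotas: G 5, C 7, D 0, H 3, A 0, F 0 (sum 15, leaving 3 seats).
Remainders in descending order: F 0.8410, D 0.7094, A 0.6077, G 0.4722, H 0.2192, C 0.1506.
The surplus seats go to F, D, A.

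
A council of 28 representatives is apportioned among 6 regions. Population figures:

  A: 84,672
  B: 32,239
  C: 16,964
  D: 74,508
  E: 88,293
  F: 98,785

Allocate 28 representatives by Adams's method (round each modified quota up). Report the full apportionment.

A=6; B=2; C=2; D=5; E=6; F=7

Standard divisor 395461/28 ≈ 14123.607; standard quotas: A 5.995, B 2.283, C 1.201, D 5.275, E 6.251, F 6.994.
Rounding up gives 6, 3, 2, 6, 7, 7 = 31 seats, so the divisor must be adjusted.
With modified divisor 16300: modified quotas A 5.195, B 1.978, C 1.041, D 4.571, E 5.417, F 6.060.
Rounding up: A 6, B 2, C 2, D 5, E 6, F 7 (total 28).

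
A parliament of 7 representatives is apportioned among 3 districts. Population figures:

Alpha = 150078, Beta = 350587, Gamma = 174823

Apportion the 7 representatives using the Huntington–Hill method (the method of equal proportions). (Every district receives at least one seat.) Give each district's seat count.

Alpha 2; Beta 3; Gamma 2

With divisor 103663: modified quotas Alpha 1.448, Beta 3.382, Gamma 1.686.
Geometric-mean thresholds: Alpha √(1·2)=1.414, Beta √(3·4)=3.464, Gamma √(1·2)=1.414.
Each quota rounded against its threshold gives Alpha 2, Beta 3, Gamma 2 (total 7).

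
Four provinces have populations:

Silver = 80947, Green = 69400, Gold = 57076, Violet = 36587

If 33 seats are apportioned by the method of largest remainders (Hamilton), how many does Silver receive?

The standard divisor is 244010/33 ≈ 7394.242.
Standard quotas: Silver 10.9473, Green 9.3857, Gold 7.7190, Violet 4.9480.
Lower quotas: Silver 10, Green 9, Gold 7, Violet 4 (sum 30, leaving 3 seats).
Remainders in descending order: Violet 0.9480, Silver 0.9473, Gold 0.7190, Green 0.3857.
Largest remainders: Violet, Silver, Gold receive the extra seats.
Silver receives 11.

11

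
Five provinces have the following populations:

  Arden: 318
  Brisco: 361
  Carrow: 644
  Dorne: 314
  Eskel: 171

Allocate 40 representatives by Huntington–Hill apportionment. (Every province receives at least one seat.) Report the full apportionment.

With divisor 46: modified quotas Arden 6.913, Brisco 7.848, Carrow 14.000, Dorne 6.826, Eskel 3.717.
Geometric-mean thresholds: Arden √(6·7)=6.481, Brisco √(7·8)=7.483, Carrow √(14·15)=14.491, Dorne √(6·7)=6.481, Eskel √(3·4)=3.464.
Each quota rounded against its threshold gives Arden 7, Brisco 8, Carrow 14, Dorne 7, Eskel 4 (total 40).

Arden 7, Brisco 8, Carrow 14, Dorne 7, Eskel 4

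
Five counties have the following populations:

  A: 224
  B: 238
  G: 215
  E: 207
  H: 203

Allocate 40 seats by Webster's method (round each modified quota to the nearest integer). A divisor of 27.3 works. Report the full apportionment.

A: 8; B: 9; G: 8; E: 8; H: 7

With modified divisor 27.3: modified quotas A 8.205, B 8.718, G 7.875, E 7.582, H 7.436.
Rounding to the nearest integer: A 8, B 9, G 8, E 8, H 7 (total 40).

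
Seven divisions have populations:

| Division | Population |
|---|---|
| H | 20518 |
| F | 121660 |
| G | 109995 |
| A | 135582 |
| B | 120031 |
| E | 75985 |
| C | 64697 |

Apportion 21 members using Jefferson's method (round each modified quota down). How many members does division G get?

Standard divisor 648468/21 ≈ 30879.429; standard quotas: H 0.664, F 3.940, G 3.562, A 4.391, B 3.887, E 2.461, C 2.095.
Rounding down gives 0, 3, 3, 4, 3, 2, 2 = 17 seats, so the divisor must be adjusted.
With modified divisor 26200: modified quotas H 0.783, F 4.644, G 4.198, A 5.175, B 4.581, E 2.900, C 2.469.
Rounding down: H 0, F 4, G 4, A 5, B 4, E 2, C 2 (total 21).
G receives 4.

4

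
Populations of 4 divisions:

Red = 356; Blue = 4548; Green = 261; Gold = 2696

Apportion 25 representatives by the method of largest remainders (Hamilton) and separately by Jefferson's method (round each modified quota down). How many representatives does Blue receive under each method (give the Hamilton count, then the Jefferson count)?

Hamilton: Red 1, Blue 14, Green 1, Gold 9.
Jefferson: Red 1, Blue 15, Green 0, Gold 9.
Blue gets 14 under Hamilton and 15 under Jefferson.

14 and 15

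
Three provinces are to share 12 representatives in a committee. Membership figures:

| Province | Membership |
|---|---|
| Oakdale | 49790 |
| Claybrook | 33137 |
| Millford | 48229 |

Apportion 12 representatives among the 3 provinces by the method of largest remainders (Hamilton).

Oakdale=5; Claybrook=3; Millford=4

Standard divisor: 131156 ÷ 12 ≈ 10929.667.
Standard quotas: Oakdale 4.5555, Claybrook 3.0318, Millford 4.4127.
Lower quotas: Oakdale 4, Claybrook 3, Millford 4 (sum 11, leaving 1 seat).
Remainders in descending order: Oakdale 0.5555, Millford 0.4127, Claybrook 0.0318.
Largest remainder: Oakdale receives the extra seat.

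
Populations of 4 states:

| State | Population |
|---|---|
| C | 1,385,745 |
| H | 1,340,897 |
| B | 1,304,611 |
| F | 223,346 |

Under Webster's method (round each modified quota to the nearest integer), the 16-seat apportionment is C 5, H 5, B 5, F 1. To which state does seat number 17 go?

Priority for the next seat is population ÷ (current seats + 0.5).
Priorities: C 251953.636, H 243799.455, B 237202.000, F 148897.333.
Highest priority: C.

C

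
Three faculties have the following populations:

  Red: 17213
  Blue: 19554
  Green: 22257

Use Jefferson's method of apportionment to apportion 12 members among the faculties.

Red: 3, Blue: 4, Green: 5

Standard divisor 59024/12 ≈ 4918.667; standard quotas: Red 3.500, Blue 3.975, Green 4.525.
Rounding down gives 3, 3, 4 = 10 seats, so the divisor must be adjusted.
With modified divisor 4400: modified quotas Red 3.912, Blue 4.444, Green 5.058.
Rounding down: Red 3, Blue 4, Green 5 (total 12).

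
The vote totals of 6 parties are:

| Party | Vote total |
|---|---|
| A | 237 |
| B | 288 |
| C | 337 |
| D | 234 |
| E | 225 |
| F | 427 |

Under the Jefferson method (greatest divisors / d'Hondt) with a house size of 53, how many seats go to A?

Standard divisor 1748/53 ≈ 32.981; standard quotas: A 7.186, B 8.732, C 10.218, D 7.095, E 6.822, F 12.947.
Rounding down gives 7, 8, 10, 7, 6, 12 = 50 seats, so the divisor must be adjusted.
With modified divisor 31: modified quotas A 7.645, B 9.290, C 10.871, D 7.548, E 7.258, F 13.774.
Rounding down: A 7, B 9, C 10, D 7, E 7, F 13 (total 53).
A receives 7.

7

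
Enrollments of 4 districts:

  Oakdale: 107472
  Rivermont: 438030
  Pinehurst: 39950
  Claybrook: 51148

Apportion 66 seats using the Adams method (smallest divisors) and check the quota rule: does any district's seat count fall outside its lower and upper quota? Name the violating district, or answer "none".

Rivermont

Standard quotas: Oakdale 11.142, Rivermont 45.413, Pinehurst 4.142, Claybrook 5.303.
Adams allocation: Oakdale 11, Rivermont 44, Pinehurst 5, Claybrook 6.
Rivermont has quota 45.413 (lower 45, upper 46) but receives 44 — outside the quota interval.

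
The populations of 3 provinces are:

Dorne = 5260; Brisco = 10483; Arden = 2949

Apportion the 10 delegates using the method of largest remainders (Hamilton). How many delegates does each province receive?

Dorne 3; Brisco 6; Arden 1

The standard divisor is 18692/10 ≈ 1869.2.
Standard quotas: Dorne 2.8140, Brisco 5.6083, Arden 1.5777.
Lower quotas: Dorne 2, Brisco 5, Arden 1 (sum 8, leaving 2 seats).
Remainders in descending order: Dorne 0.8140, Brisco 0.6083, Arden 0.5777.
Largest remainders: Dorne, Brisco receive the extra seats.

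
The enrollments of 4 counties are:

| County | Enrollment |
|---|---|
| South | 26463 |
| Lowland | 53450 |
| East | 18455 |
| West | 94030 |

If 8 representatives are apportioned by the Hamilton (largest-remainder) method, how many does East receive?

The standard divisor is 192398/8 ≈ 24049.75.
Standard quotas: South 1.1003, Lowland 2.2225, East 0.7674, West 3.9098.
Lower quotas: South 1, Lowland 2, East 0, West 3 (sum 6, leaving 2 seats).
Remainders in descending order: West 0.9098, East 0.7674, Lowland 0.2225, South 0.1003.
The surplus seats go to West, East.
East receives 1.

1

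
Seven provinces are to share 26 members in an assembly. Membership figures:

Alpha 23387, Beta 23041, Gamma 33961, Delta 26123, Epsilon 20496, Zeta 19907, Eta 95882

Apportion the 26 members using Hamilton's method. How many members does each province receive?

Alpha 3; Beta 2; Gamma 4; Delta 3; Epsilon 2; Zeta 2; Eta 10

Total 242797; standard divisor 242797/26 ≈ 9338.346.
Standard quotas: Alpha 2.5044, Beta 2.4674, Gamma 3.6367, Delta 2.7974, Epsilon 2.1948, Zeta 2.1317, Eta 10.2676.
Lower quotas: Alpha 2, Beta 2, Gamma 3, Delta 2, Epsilon 2, Zeta 2, Eta 10 (sum 23, leaving 3 seats).
Remainders in descending order: Delta 0.7974, Gamma 0.6367, Alpha 0.5044, Beta 0.4674, Eta 0.2676, Epsilon 0.1948, Zeta 0.1317.
Largest remainders: Delta, Gamma, Alpha receive the extra seats.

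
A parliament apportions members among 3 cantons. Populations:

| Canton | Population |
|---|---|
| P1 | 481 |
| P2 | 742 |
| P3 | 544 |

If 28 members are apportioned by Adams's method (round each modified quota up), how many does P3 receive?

Standard divisor 1767/28 ≈ 63.107; standard quotas: P1 7.622, P2 11.758, P3 8.620.
Rounding up gives 8, 12, 9 = 29 seats, so the divisor must be adjusted.
With modified divisor 67.7: modified quotas P1 7.105, P2 10.960, P3 8.035.
Rounding up: P1 8, P2 11, P3 9 (total 28).
P3 receives 9.

9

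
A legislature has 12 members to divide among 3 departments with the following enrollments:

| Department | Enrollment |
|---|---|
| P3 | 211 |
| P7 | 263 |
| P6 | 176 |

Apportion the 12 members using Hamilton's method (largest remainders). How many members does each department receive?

P3: 4; P7: 5; P6: 3

Total 650; standard divisor 650/12 ≈ 54.167.
Standard quotas: P3 3.895, P7 4.855, P6 3.249.
Lower quotas: P3 3, P7 4, P6 3 (sum 10, leaving 2 seats).
Remainders in descending order: P3 0.895, P7 0.855, P6 0.249.
Largest remainders: P3, P7 receive the extra seats.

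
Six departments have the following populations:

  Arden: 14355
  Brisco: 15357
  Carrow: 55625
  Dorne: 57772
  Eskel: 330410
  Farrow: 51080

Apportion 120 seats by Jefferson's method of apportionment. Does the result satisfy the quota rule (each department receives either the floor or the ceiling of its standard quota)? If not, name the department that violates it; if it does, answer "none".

Eskel

Standard quotas: Arden 3.284, Brisco 3.513, Carrow 12.724, Dorne 13.215, Eskel 75.580, Farrow 11.684.
Jefferson allocation: Arden 3, Brisco 3, Carrow 13, Dorne 13, Eskel 77, Farrow 11.
Eskel has quota 75.580 (lower 75, upper 76) but receives 77 — outside the quota interval.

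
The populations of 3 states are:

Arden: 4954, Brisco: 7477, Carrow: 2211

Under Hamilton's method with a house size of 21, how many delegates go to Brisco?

Total 14642; standard divisor 14642/21 ≈ 697.238.
Standard quotas: Arden 7.1052, Brisco 10.7237, Carrow 3.1711.
Lower quotas: Arden 7, Brisco 10, Carrow 3 (sum 20, leaving 1 seat).
Remainders in descending order: Brisco 0.7237, Carrow 0.1711, Arden 0.1052.
The surplus seat goes to Brisco.
Brisco receives 11.

11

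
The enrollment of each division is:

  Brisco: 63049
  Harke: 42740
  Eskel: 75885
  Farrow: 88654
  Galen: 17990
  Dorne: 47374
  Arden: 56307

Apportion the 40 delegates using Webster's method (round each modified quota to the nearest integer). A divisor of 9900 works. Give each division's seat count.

Brisco 6, Harke 4, Eskel 8, Farrow 9, Galen 2, Dorne 5, Arden 6

With modified divisor 9900: modified quotas Brisco 6.369, Harke 4.317, Eskel 7.665, Farrow 8.955, Galen 1.817, Dorne 4.785, Arden 5.688.
Rounding to the nearest integer: Brisco 6, Harke 4, Eskel 8, Farrow 9, Galen 2, Dorne 5, Arden 6 (total 40).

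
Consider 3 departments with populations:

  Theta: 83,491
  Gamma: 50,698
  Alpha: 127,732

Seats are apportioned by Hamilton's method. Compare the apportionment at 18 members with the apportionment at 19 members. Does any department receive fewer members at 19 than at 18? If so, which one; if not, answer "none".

At 18 seats: Theta 6, Gamma 3, Alpha 9.
At 19 seats: Theta 6, Gamma 4, Alpha 9.
No department's allocation decreased.

none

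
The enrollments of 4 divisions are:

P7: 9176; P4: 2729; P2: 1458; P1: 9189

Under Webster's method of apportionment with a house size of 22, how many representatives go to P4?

3

Standard divisor 22552/22 ≈ 1025.091; standard quotas: P7 8.951, P4 2.662, P2 1.422, P1 8.964.
Rounding to the nearest integer gives P7 9, P4 3, P2 1, P1 9 — total 22, matching the house size, so no adjustment is needed.
P4 receives 3.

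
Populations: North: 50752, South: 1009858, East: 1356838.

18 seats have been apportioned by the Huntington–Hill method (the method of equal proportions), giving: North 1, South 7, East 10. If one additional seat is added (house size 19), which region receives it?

Priority for the next seat is population ÷ (√(s·(s+1))).
Priorities: North 35887.083, South 134947.952, East 129369.427.
Highest priority: South.

South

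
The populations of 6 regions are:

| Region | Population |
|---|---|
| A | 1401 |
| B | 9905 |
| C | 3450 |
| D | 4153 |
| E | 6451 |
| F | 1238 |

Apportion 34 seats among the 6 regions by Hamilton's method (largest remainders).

Total 26598; standard divisor 26598/34 ≈ 782.294.
Standard quotas: A 1.7909, B 12.6615, C 4.4101, D 5.3087, E 8.2463, F 1.5825.
Lower quotas: A 1, B 12, C 4, D 5, E 8, F 1 (sum 31, leaving 3 seats).
Remainders in descending order: A 0.7909, B 0.6615, F 0.5825, C 0.4101, D 0.3087, E 0.2463.
Largest remainders: A, B, F receive the extra seats.

A=2; B=13; C=4; D=5; E=8; F=2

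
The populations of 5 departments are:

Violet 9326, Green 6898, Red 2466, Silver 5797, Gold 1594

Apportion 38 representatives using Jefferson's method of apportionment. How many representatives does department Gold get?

Standard divisor 26081/38 ≈ 686.342; standard quotas: Violet 13.588, Green 10.050, Red 3.593, Silver 8.446, Gold 2.322.
Rounding down gives 13, 10, 3, 8, 2 = 36 seats, so the divisor must be adjusted.
With modified divisor 640: modified quotas Violet 14.572, Green 10.778, Red 3.853, Silver 9.058, Gold 2.491.
Rounding down: Violet 14, Green 10, Red 3, Silver 9, Gold 2 (total 38).
Gold receives 2.

2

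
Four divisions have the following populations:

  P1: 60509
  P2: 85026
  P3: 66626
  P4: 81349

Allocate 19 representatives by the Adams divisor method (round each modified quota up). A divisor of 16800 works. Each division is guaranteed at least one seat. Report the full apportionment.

With modified divisor 16800: modified quotas P1 3.602, P2 5.061, P3 3.966, P4 4.842.
Rounding up: P1 4, P2 6, P3 4, P4 5 (total 19).

P1 4, P2 6, P3 4, P4 5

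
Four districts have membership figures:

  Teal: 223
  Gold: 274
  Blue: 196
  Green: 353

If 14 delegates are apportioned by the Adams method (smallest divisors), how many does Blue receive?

Standard divisor 1046/14 ≈ 74.714; standard quotas: Teal 2.985, Gold 3.667, Blue 2.623, Green 4.725.
Rounding up gives 3, 4, 3, 5 = 15 seats, so the divisor must be adjusted.
With modified divisor 90: modified quotas Teal 2.478, Gold 3.044, Blue 2.178, Green 3.922.
Rounding up: Teal 3, Gold 4, Blue 3, Green 4 (total 14).
Blue receives 3.

3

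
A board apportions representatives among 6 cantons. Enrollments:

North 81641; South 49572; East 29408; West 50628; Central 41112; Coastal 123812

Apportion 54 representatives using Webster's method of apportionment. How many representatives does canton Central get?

6

Standard divisor 376173/54 ≈ 6966.167; standard quotas: North 11.720, South 7.116, East 4.222, West 7.268, Central 5.902, Coastal 17.773.
Rounding to the nearest integer gives North 12, South 7, East 4, West 7, Central 6, Coastal 18 — total 54, matching the house size, so no adjustment is needed.
Central receives 6.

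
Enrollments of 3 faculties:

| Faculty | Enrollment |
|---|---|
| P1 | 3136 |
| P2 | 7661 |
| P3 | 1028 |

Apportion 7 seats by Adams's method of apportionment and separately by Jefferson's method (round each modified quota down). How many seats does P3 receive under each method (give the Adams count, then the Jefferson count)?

1 and 0

Adams: P1 2, P2 4, P3 1.
Jefferson: P1 2, P2 5, P3 0.
P3 gets 1 under Adams and 0 under Jefferson.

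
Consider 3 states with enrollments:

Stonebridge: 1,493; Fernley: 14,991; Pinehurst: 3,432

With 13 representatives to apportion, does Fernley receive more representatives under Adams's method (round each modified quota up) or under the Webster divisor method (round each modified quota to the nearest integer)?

Adams: Stonebridge 1, Fernley 9, Pinehurst 3.
Webster: Stonebridge 1, Fernley 10, Pinehurst 2.
Fernley gets 9 under Adams and 10 under Webster.

Webster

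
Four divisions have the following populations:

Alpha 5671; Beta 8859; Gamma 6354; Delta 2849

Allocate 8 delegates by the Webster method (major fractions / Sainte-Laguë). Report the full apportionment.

Standard divisor 23733/8 ≈ 2966.625; standard quotas: Alpha 1.912, Beta 2.986, Gamma 2.142, Delta 0.960.
Rounding to the nearest integer gives Alpha 2, Beta 3, Gamma 2, Delta 1 — total 8, matching the house size, so no adjustment is needed.

Alpha 2, Beta 3, Gamma 2, Delta 1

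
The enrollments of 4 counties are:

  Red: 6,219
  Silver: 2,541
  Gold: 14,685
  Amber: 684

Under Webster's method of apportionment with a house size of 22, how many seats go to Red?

Standard divisor 24129/22 ≈ 1096.773; standard quotas: Red 5.670, Silver 2.317, Gold 13.389, Amber 0.624.
Rounding to the nearest integer gives Red 6, Silver 2, Gold 13, Amber 1 — total 22, matching the house size, so no adjustment is needed.
Red receives 6.

6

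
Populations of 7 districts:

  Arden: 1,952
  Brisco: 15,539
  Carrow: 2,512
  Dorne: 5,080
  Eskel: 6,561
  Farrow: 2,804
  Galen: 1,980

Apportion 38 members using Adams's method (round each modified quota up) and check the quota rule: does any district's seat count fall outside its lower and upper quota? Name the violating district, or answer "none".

none

Standard quotas: Arden 2.036, Brisco 16.210, Carrow 2.620, Dorne 5.299, Eskel 6.844, Farrow 2.925, Galen 2.065.
Adams allocation: Arden 2, Brisco 16, Carrow 3, Dorne 5, Eskel 7, Farrow 3, Galen 2.
Every allocation lies between the lower and upper quota.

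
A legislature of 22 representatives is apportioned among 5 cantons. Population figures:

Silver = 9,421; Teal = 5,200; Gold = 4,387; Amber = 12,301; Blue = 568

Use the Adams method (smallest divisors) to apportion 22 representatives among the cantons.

Silver 6; Teal 4; Gold 3; Amber 8; Blue 1

Standard divisor 31877/22 ≈ 1448.955; standard quotas: Silver 6.502, Teal 3.589, Gold 3.028, Amber 8.490, Blue 0.392.
Rounding up gives 7, 4, 4, 9, 1 = 25 seats, so the divisor must be adjusted.
With modified divisor 1700: modified quotas Silver 5.542, Teal 3.059, Gold 2.581, Amber 7.236, Blue 0.334.
Rounding up: Silver 6, Teal 4, Gold 3, Amber 8, Blue 1 (total 22).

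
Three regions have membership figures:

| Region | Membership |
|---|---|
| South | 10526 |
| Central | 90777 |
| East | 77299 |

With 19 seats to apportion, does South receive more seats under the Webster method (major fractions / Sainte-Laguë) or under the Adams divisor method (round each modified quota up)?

Webster: South 1, Central 10, East 8.
Adams: South 2, Central 9, East 8.
South gets 1 under Webster and 2 under Adams.

Adams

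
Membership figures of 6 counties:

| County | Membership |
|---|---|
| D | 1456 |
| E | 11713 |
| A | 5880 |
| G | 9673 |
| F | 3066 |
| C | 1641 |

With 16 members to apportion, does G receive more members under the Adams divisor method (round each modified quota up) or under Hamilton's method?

Adams: D 1, E 5, A 3, G 4, F 2, C 1.
Hamilton: D 1, E 5, A 3, G 5, F 1, C 1.
G gets 4 under Adams and 5 under Hamilton.

Hamilton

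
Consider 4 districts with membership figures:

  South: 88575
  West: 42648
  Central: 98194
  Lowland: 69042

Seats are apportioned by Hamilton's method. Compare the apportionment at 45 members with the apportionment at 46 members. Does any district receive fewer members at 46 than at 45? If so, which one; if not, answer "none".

West

At 45 seats: South 13, West 7, Central 15, Lowland 10.
At 46 seats: South 14, West 6, Central 15, Lowland 11.
West drops from 7 to 6.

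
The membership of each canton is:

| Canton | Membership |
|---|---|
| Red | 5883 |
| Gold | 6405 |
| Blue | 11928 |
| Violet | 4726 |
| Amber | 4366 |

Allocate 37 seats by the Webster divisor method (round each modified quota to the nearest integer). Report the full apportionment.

Red 7, Gold 7, Blue 13, Violet 5, Amber 5

Standard divisor 33308/37 ≈ 900.216; standard quotas: Red 6.535, Gold 7.115, Blue 13.250, Violet 5.250, Amber 4.850.
Rounding to the nearest integer gives Red 7, Gold 7, Blue 13, Violet 5, Amber 5 — total 37, matching the house size, so no adjustment is needed.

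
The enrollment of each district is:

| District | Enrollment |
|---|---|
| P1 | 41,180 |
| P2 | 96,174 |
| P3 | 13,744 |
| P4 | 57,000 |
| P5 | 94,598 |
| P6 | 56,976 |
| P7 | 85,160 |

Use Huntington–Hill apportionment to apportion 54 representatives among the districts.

With divisor 8302: modified quotas P1 4.960, P2 11.584, P3 1.656, P4 6.866, P5 11.395, P6 6.863, P7 10.258.
Geometric-mean thresholds: P1 √(4·5)=4.472, P2 √(11·12)=11.489, P3 √(1·2)=1.414, P4 √(6·7)=6.481, P5 √(11·12)=11.489, P6 √(6·7)=6.481, P7 √(10·11)=10.488.
Each quota rounded against its threshold gives P1 5, P2 12, P3 2, P4 7, P5 11, P6 7, P7 10 (total 54).

P1 5, P2 12, P3 2, P4 7, P5 11, P6 7, P7 10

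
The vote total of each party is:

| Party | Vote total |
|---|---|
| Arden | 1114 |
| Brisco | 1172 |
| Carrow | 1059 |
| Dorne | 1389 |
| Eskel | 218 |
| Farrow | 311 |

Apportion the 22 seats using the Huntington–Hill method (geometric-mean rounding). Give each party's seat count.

Arden 5; Brisco 5; Carrow 4; Dorne 6; Eskel 1; Farrow 1

With divisor 243: modified quotas Arden 4.584, Brisco 4.823, Carrow 4.358, Dorne 5.716, Eskel 0.897, Farrow 1.280.
Geometric-mean thresholds: Arden √(4·5)=4.472, Brisco √(4·5)=4.472, Carrow √(4·5)=4.472, Dorne √(5·6)=5.477, Eskel (min 1), Farrow √(1·2)=1.414.
Each quota rounded against its threshold gives Arden 5, Brisco 5, Carrow 4, Dorne 6, Eskel 1, Farrow 1 (total 22).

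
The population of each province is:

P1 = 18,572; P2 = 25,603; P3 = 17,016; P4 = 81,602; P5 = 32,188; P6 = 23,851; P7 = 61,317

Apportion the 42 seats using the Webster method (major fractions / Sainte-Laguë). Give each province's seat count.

Standard divisor 260149/42 ≈ 6194.024; standard quotas: P1 2.998, P2 4.134, P3 2.747, P4 13.174, P5 5.197, P6 3.851, P7 9.899.
Rounding to the nearest integer gives P1 3, P2 4, P3 3, P4 13, P5 5, P6 4, P7 10 — total 42, matching the house size, so no adjustment is needed.

P1: 3, P2: 4, P3: 3, P4: 13, P5: 5, P6: 4, P7: 10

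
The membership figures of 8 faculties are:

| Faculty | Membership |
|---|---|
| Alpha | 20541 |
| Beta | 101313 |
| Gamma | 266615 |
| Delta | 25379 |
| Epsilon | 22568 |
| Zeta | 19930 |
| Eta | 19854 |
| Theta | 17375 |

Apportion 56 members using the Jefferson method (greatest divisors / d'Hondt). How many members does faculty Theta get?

2

Standard divisor 493575/56 ≈ 8813.839; standard quotas: Alpha 2.331, Beta 11.495, Gamma 30.250, Delta 2.879, Epsilon 2.561, Zeta 2.261, Eta 2.253, Theta 1.971.
Rounding down gives 2, 11, 30, 2, 2, 2, 2, 1 = 52 seats, so the divisor must be adjusted.
With modified divisor 8400: modified quotas Alpha 2.445, Beta 12.061, Gamma 31.740, Delta 3.021, Epsilon 2.687, Zeta 2.373, Eta 2.364, Theta 2.068.
Rounding down: Alpha 2, Beta 12, Gamma 31, Delta 3, Epsilon 2, Zeta 2, Eta 2, Theta 2 (total 56).
Theta receives 2.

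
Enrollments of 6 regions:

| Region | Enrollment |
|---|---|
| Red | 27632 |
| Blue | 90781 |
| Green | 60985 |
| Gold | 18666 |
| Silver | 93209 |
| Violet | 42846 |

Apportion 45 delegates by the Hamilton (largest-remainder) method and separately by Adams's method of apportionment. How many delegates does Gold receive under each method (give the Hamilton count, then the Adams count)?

2 and 3

Hamilton: Red 4, Blue 12, Green 8, Gold 2, Silver 13, Violet 6.
Adams: Red 4, Blue 12, Green 8, Gold 3, Silver 12, Violet 6.
Gold gets 2 under Hamilton and 3 under Adams.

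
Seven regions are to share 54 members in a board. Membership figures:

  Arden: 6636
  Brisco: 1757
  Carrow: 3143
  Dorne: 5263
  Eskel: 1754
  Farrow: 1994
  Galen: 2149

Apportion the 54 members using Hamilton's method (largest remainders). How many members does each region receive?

Arden: 16, Brisco: 4, Carrow: 7, Dorne: 13, Eskel: 4, Farrow: 5, Galen: 5

Total 22696; standard divisor 22696/54 ≈ 420.296.
Standard quotas: Arden 15.7889, Brisco 4.1804, Carrow 7.4781, Dorne 12.5221, Eskel 4.1732, Farrow 4.7443, Galen 5.1131.
Lower quotas: Arden 15, Brisco 4, Carrow 7, Dorne 12, Eskel 4, Farrow 4, Galen 5 (sum 51, leaving 3 seats).
Remainders in descending order: Arden 0.7889, Farrow 0.7443, Dorne 0.5221, Carrow 0.4781, Brisco 0.1804, Eskel 0.1732, Galen 0.1131.
The surplus seats go to Arden, Farrow, Dorne.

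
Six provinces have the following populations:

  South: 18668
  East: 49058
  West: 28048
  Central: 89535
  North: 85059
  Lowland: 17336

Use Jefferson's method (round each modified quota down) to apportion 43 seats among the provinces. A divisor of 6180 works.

With modified divisor 6180: modified quotas South 3.021, East 7.938, West 4.539, Central 14.488, North 13.764, Lowland 2.805.
Rounding down: South 3, East 7, West 4, Central 14, North 13, Lowland 2 (total 43).

South 3, East 7, West 4, Central 14, North 13, Lowland 2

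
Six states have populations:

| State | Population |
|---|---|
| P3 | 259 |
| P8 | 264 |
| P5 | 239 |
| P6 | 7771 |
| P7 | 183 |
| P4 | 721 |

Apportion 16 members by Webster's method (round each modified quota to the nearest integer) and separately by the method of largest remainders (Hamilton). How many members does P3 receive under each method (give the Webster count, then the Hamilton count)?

Webster: P3 0, P8 0, P5 0, P6 15, P7 0, P4 1.
Hamilton: P3 1, P8 1, P5 0, P6 13, P7 0, P4 1.
P3 gets 0 under Webster and 1 under Hamilton.

0 and 1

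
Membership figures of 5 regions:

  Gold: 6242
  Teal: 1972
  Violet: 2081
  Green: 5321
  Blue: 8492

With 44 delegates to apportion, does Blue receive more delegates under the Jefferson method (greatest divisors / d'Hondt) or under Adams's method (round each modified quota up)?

Jefferson

Jefferson: Gold 11, Teal 3, Violet 4, Green 10, Blue 16.
Adams: Gold 11, Teal 4, Violet 4, Green 10, Blue 15.
Blue gets 16 under Jefferson and 15 under Adams.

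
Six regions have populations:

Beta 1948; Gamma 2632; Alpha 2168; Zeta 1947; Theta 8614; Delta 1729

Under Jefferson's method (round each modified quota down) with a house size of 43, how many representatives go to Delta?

Standard divisor 19038/43 ≈ 442.744; standard quotas: Beta 4.400, Gamma 5.945, Alpha 4.897, Zeta 4.398, Theta 19.456, Delta 3.905.
Rounding down gives 4, 5, 4, 4, 19, 3 = 39 seats, so the divisor must be adjusted.
With modified divisor 420: modified quotas Beta 4.638, Gamma 6.267, Alpha 5.162, Zeta 4.636, Theta 20.510, Delta 4.117.
Rounding down: Beta 4, Gamma 6, Alpha 5, Zeta 4, Theta 20, Delta 4 (total 43).
Delta receives 4.

4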